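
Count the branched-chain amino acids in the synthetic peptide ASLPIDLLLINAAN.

V, L, and I make up the branched-chain aliphatic group.
Matching residues: L3, I5, L7, L8, L9, I10.

6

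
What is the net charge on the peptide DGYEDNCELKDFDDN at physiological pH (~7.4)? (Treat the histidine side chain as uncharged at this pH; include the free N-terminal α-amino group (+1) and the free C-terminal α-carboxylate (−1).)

-6

At pH ~7.4 the Lys and Arg side chains are protonated (+1), the Asp and Glu side chains are deprotonated (−1), and with His taken as neutral all other side chains carry no charge.
Positive (K, R): K10 → +1.
Negative (D, E): D1, E4, D5, E8, D11, D13, D14 → −7.
The N-terminus (+1) and C-terminus (−1) cancel.
Net charge = (+1) + (−7) = −6.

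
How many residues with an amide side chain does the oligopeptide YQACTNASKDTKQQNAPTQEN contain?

Only N (asparagine) and Q (glutamine) carry a side-chain carboxamide.
Matching residues: Q2, N6, Q13, Q14, N15, Q19, N21.

7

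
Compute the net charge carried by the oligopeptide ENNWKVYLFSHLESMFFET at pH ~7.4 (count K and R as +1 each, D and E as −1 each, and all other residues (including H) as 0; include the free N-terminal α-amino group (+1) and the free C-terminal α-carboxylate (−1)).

Positive (K, R): K5 → +1.
Negative (D, E): E1, E13, E18 → −3.
The N-terminus (+1) and C-terminus (−1) cancel.
Net charge = (+1) + (−3) = −2.

-2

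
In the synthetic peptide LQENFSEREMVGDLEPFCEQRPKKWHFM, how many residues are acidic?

6

Only D (aspartate) and E (glutamate) carry a side-chain carboxylic acid.
Matching residues: E3, E7, E9, D13, E15, E19.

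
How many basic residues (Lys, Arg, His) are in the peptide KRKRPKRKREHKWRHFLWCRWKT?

Matching residues: K1, R2, K3, R4, K6, R7, K8, R9, H11, K12, R14, H15, R20, K22.

14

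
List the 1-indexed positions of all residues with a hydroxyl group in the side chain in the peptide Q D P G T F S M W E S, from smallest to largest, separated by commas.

Serine (S), threonine (T), and tyrosine (Y) each carry a hydroxyl group on the side chain.
Matching residues: T5, S7, S11.

5, 7, 11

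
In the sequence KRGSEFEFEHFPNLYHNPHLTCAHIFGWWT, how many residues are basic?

Lysine (K), arginine (R), and histidine (H) have basic, nitrogen-containing side chains.
Matching residues: K1, R2, H10, H16, H19, H24.

6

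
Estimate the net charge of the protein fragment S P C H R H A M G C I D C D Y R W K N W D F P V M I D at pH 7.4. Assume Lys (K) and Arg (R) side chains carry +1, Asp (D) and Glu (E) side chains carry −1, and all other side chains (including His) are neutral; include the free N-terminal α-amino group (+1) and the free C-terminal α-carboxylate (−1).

-1

Positive (K, R): R5, R16, K18 → +3.
Negative (D, E): D12, D14, D21, D27 → −4.
The N-terminus (+1) and C-terminus (−1) cancel.
Net charge = (+3) + (−4) = −1.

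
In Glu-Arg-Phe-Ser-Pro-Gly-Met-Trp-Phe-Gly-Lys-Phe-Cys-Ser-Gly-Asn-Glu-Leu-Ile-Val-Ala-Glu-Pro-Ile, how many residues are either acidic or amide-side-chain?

4

Acidic: D, E. Amide-side-chain: N, Q.
Acidic residues here: Glu1, Glu17, Glu22 (3).
Amide-side-chain residues here: Asn16 (1).
The two groups share no amino acid, so total = 3 + 1 = 4.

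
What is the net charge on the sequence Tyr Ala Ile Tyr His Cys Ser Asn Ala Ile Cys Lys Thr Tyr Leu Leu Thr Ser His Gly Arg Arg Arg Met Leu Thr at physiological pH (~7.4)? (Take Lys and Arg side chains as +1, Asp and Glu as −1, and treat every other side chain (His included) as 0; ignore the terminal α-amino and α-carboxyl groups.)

Positive (K, R): Lys12, Arg21, Arg22, Arg23 → +4.
Negative (D, E): none → −0.
Net charge = (+4) + (−0) = +4.

+4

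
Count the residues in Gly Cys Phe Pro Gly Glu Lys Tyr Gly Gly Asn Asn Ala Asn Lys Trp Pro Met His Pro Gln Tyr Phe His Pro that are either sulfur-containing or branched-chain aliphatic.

Sulfur-containing: C, M. Branched-chain aliphatic: I, L, V.
Sulfur-containing residues here: Cys2, Met18 (2).
Branched-chain aliphatic residues here: none (0).
The two groups share no amino acid, so total = 2 + 0 = 2.

2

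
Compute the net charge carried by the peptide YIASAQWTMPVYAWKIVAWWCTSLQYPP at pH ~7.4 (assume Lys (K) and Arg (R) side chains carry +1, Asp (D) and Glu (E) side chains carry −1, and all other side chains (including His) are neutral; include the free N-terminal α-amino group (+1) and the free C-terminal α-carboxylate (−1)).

Positive (K, R): K15 → +1.
Negative (D, E): none → −0.
The N-terminus (+1) and C-terminus (−1) cancel.
Net charge = (+1) + (−0) = +1.

+1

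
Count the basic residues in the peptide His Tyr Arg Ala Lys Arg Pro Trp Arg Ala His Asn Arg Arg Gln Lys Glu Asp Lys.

10

Lysine (K), arginine (R), and histidine (H) have basic, nitrogen-containing side chains.
Matching residues: His1, Arg3, Lys5, Arg6, Arg9, His11, Arg13, Arg14, Lys16, Lys19.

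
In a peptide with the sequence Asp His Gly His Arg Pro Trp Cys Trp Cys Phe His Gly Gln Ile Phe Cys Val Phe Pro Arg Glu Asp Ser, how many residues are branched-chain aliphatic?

The BCAAs are Val, Leu, and Ile — aliphatic side chains with a branch point.
Matching residues: Ile15, Val18.

2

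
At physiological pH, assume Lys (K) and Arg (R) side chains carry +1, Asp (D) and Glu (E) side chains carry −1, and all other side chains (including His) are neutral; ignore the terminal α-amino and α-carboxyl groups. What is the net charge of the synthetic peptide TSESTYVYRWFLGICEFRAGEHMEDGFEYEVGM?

Positive (K, R): R9, R18 → +2.
Negative (D, E): E3, E16, E21, E24, D25, E28, E30 → −7.
Net charge = (+2) + (−7) = −5.

-5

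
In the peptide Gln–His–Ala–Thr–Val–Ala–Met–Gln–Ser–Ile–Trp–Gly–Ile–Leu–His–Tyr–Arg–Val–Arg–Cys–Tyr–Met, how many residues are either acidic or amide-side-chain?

Acidic: D, E. Amide-side-chain: N, Q.
Acidic residues here: none (0).
Amide-side-chain residues here: Gln1, Gln8 (2).
The two groups share no amino acid, so total = 0 + 2 = 2.

2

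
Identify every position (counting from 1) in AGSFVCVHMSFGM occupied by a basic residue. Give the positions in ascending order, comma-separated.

Matching residues: H8.

8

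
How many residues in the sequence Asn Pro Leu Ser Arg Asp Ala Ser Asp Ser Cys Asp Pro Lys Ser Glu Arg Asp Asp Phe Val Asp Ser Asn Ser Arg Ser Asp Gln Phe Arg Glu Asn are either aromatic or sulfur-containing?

Aromatic: F, W, Y. Sulfur-containing: C, M.
Aromatic residues here: Phe20, Phe30 (2).
Sulfur-containing residues here: Cys11 (1).
The two groups share no amino acid, so total = 2 + 1 = 3.

3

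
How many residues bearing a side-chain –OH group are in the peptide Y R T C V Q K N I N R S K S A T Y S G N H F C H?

7

The –OH-bearing residues are Ser, Thr (aliphatic alcohols), and Tyr (phenol).
Matching residues: Y1, T3, S12, S14, T16, Y17, S18.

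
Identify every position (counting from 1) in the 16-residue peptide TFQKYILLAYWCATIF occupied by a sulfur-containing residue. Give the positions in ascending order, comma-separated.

12

Only Cys (C) and Met (M) have a sulfur atom in the side chain.
Matching residues: C12.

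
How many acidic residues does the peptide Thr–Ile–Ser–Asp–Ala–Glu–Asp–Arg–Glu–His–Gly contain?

4

Aspartate (D) and glutamate (E) have carboxylic-acid side chains and are the acidic amino acids.
Matching residues: Asp4, Glu6, Asp7, Glu9.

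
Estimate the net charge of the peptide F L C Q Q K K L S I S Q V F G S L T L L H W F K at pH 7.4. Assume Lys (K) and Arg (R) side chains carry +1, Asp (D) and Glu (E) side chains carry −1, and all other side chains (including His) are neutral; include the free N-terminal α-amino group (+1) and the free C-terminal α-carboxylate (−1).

+3

Positive (K, R): K6, K7, K24 → +3.
Negative (D, E): none → −0.
The N-terminus (+1) and C-terminus (−1) cancel.
Net charge = (+3) + (−0) = +3.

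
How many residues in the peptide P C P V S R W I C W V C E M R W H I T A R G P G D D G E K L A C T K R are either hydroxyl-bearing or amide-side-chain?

3

Hydroxyl-bearing: S, T, Y. Amide-side-chain: N, Q.
Hydroxyl-bearing residues here: S5, T19, T33 (3).
Amide-side-chain residues here: none (0).
The two groups share no amino acid, so total = 3 + 0 = 3.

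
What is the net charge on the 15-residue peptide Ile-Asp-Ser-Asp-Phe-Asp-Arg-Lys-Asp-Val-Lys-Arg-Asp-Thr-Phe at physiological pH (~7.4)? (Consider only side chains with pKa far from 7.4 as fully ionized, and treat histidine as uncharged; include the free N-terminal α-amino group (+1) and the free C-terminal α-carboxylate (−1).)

-1

At pH ~7.4 the Lys and Arg side chains are protonated (+1), the Asp and Glu side chains are deprotonated (−1), and with His taken as neutral all other side chains carry no charge.
Positive (K, R): Arg7, Lys8, Lys11, Arg12 → +4.
Negative (D, E): Asp2, Asp4, Asp6, Asp9, Asp13 → −5.
The N-terminus (+1) and C-terminus (−1) cancel.
Net charge = (+4) + (−5) = −1.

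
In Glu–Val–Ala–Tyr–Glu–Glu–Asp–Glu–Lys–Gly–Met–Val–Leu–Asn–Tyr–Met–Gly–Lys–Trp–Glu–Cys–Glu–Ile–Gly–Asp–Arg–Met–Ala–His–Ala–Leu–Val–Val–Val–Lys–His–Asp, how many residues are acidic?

9

Only D (aspartate) and E (glutamate) carry a side-chain carboxylic acid.
Matching residues: Glu1, Glu5, Glu6, Asp7, Glu8, Glu20, Glu22, Asp25, Asp37.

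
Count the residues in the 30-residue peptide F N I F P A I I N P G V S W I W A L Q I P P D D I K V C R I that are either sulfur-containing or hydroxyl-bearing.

Sulfur-containing: C, M. Hydroxyl-bearing: S, T, Y.
Sulfur-containing residues here: C28 (1).
Hydroxyl-bearing residues here: S13 (1).
The two groups share no amino acid, so total = 1 + 1 = 2.

2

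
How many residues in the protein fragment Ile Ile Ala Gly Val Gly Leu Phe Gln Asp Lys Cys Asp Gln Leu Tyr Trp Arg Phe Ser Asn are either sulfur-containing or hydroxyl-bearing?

Sulfur-containing: C, M. Hydroxyl-bearing: S, T, Y.
Sulfur-containing residues here: Cys12 (1).
Hydroxyl-bearing residues here: Tyr16, Ser20 (2).
The two groups share no amino acid, so total = 1 + 2 = 3.

3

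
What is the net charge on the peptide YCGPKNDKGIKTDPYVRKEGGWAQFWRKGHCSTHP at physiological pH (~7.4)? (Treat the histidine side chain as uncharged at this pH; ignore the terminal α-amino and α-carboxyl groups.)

+4

Near pH 7.4, K and R contribute +1 each, D and E contribute −1 each, and every other side chain (His included, as stated) is uncharged.
Positive (K, R): K5, K8, K11, R17, K18, R27, K28 → +7.
Negative (D, E): D7, D13, E19 → −3.
Net charge = (+7) + (−3) = +4.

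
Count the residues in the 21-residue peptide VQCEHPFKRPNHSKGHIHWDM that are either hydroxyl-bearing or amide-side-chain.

Hydroxyl-bearing: S, T, Y. Amide-side-chain: N, Q.
Hydroxyl-bearing residues here: S13 (1).
Amide-side-chain residues here: Q2, N11 (2).
The two groups share no amino acid, so total = 1 + 2 = 3.

3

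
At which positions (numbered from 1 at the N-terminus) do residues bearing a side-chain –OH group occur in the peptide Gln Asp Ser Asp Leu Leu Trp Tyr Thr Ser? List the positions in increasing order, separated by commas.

Serine (S), threonine (T), and tyrosine (Y) each carry a hydroxyl group on the side chain.
Matching residues: Ser3, Tyr8, Thr9, Ser10.

3, 8, 9, 10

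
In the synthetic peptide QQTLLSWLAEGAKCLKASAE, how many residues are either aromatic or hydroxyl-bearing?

4

Aromatic: F, W, Y. Hydroxyl-bearing: S, T, Y.
Aromatic residues here: W7 (1).
Hydroxyl-bearing residues here: T3, S6, S18 (3).
(Y belongs to both groups, but none appear in this sequence.) Total = 1 + 3 = 4.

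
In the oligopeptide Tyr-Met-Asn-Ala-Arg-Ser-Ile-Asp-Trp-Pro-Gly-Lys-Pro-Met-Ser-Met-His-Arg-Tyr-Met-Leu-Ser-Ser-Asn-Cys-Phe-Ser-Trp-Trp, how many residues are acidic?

Aspartate (D) and glutamate (E) have carboxylic-acid side chains and are the acidic amino acids.
Matching residues: Asp8.

1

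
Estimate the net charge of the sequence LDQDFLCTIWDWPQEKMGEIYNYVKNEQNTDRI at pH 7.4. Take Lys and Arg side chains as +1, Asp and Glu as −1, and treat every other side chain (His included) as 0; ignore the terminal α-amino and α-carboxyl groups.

-4

Positive (K, R): K16, K25, R32 → +3.
Negative (D, E): D2, D4, D11, E15, E19, E27, D31 → −7.
Net charge = (+3) + (−7) = −4.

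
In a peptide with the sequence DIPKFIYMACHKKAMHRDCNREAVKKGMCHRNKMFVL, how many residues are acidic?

3

Aspartate (D) and glutamate (E) have carboxylic-acid side chains and are the acidic amino acids.
Matching residues: D1, D18, E22.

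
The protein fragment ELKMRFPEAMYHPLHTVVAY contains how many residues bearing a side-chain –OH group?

Serine (S), threonine (T), and tyrosine (Y) each carry a hydroxyl group on the side chain.
Matching residues: Y11, T16, Y20.

3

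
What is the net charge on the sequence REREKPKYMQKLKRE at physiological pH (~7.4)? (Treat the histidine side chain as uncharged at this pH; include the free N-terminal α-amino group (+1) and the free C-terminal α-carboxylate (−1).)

+4

The side chains ionized at physiological pH are Lys/Arg (+1) and Asp/Glu (−1); with His treated as neutral, nothing else contributes.
Positive (K, R): R1, R3, K5, K7, K11, K13, R14 → +7.
Negative (D, E): E2, E4, E15 → −3.
The N-terminus (+1) and C-terminus (−1) cancel.
Net charge = (+7) + (−3) = +4.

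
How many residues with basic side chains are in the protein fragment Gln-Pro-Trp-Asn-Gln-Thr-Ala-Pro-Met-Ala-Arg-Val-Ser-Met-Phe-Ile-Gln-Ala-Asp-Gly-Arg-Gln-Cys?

The basic amino acids are Lys (K), Arg (R), and His (H).
Matching residues: Arg11, Arg21.

2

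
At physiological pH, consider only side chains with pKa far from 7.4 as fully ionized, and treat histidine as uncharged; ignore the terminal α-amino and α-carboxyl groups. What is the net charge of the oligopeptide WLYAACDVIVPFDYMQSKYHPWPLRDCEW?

The side chains ionized at physiological pH are Lys/Arg (+1) and Asp/Glu (−1); with His treated as neutral, nothing else contributes.
Positive (K, R): K18, R25 → +2.
Negative (D, E): D7, D13, D26, E28 → −4.
Net charge = (+2) + (−4) = −2.

-2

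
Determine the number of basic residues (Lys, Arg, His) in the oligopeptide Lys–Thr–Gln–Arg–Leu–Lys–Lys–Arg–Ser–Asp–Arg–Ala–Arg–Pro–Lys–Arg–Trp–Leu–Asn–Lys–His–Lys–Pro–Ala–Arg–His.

Matching residues: Lys1, Arg4, Lys6, Lys7, Arg8, Arg11, Arg13, Lys15, Arg16, Lys20, His21, Lys22, Arg25, His26.

14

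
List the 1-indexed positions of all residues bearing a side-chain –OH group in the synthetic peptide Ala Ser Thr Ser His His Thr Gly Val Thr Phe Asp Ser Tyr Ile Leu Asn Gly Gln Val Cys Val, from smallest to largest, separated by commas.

2, 3, 4, 7, 10, 13, 14

The –OH-bearing residues are Ser, Thr (aliphatic alcohols), and Tyr (phenol).
Matching residues: Ser2, Thr3, Ser4, Thr7, Thr10, Ser13, Tyr14.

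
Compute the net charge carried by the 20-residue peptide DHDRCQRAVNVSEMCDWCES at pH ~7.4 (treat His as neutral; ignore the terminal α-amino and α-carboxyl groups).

-3

The side chains ionized at physiological pH are Lys/Arg (+1) and Asp/Glu (−1); with His treated as neutral, nothing else contributes.
Positive (K, R): R4, R7 → +2.
Negative (D, E): D1, D3, E13, D16, E19 → −5.
Net charge = (+2) + (−5) = −3.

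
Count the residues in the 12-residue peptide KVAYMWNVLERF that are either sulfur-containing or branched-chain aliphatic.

4

Sulfur-containing: C, M. Branched-chain aliphatic: I, L, V.
Sulfur-containing residues here: M5 (1).
Branched-chain aliphatic residues here: V2, V8, L9 (3).
The two groups share no amino acid, so total = 1 + 3 = 4.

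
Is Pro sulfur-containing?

Cysteine (C, thiol) and methionine (M, thioether) are the two sulfur-containing amino acids.
Proline is not in this group.

No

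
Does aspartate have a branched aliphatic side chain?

V, L, and I make up the branched-chain aliphatic group.
Aspartate is not in this group.

No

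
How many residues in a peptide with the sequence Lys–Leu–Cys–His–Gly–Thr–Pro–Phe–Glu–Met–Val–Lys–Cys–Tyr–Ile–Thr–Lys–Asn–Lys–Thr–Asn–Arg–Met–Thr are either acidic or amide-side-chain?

Acidic: D, E. Amide-side-chain: N, Q.
Acidic residues here: Glu9 (1).
Amide-side-chain residues here: Asn18, Asn21 (2).
The two groups share no amino acid, so total = 1 + 2 = 3.

3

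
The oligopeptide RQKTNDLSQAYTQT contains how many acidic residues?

Aspartate (D) and glutamate (E) have carboxylic-acid side chains and are the acidic amino acids.
Matching residues: D6.

1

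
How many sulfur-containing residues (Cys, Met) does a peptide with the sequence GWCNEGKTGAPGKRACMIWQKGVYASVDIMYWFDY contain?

4

Matching residues: C3, C16, M17, M30.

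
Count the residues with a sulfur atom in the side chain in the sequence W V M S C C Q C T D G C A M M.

7

The sulfur-bearing residues are cysteine (–SH) and methionine (–S–CH₃).
Matching residues: M3, C5, C6, C8, C12, M14, M15.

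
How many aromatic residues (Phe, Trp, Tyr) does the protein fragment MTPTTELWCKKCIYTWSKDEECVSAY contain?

Matching residues: W8, Y14, W16, Y26.

4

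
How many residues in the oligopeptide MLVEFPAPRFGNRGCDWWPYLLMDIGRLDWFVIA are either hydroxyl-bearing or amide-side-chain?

Hydroxyl-bearing: S, T, Y. Amide-side-chain: N, Q.
Hydroxyl-bearing residues here: Y20 (1).
Amide-side-chain residues here: N12 (1).
The two groups share no amino acid, so total = 1 + 1 = 2.

2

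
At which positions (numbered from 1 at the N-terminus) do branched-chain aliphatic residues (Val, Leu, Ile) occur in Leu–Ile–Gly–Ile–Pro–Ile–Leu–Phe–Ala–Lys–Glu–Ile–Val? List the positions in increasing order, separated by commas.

Matching residues: Leu1, Ile2, Ile4, Ile6, Leu7, Ile12, Val13.

1, 2, 4, 6, 7, 12, 13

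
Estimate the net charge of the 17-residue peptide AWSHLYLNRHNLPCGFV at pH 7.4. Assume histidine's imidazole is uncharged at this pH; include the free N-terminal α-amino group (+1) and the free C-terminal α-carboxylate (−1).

The side chains ionized at physiological pH are Lys/Arg (+1) and Asp/Glu (−1); with His treated as neutral, nothing else contributes.
Positive (K, R): R9 → +1.
Negative (D, E): none → −0.
The N-terminus (+1) and C-terminus (−1) cancel.
Net charge = (+1) + (−0) = +1.

+1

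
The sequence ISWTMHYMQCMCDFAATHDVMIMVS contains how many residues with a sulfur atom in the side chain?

Only Cys (C) and Met (M) have a sulfur atom in the side chain.
Matching residues: M5, M8, C10, M11, C12, M21, M23.

7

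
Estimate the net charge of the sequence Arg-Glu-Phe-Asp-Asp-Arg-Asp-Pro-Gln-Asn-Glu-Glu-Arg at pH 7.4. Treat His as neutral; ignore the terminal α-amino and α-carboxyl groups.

At pH ~7.4 the Lys and Arg side chains are protonated (+1), the Asp and Glu side chains are deprotonated (−1), and with His taken as neutral all other side chains carry no charge.
Positive (K, R): Arg1, Arg6, Arg13 → +3.
Negative (D, E): Glu2, Asp4, Asp5, Asp7, Glu11, Glu12 → −6.
Net charge = (+3) + (−6) = −3.

-3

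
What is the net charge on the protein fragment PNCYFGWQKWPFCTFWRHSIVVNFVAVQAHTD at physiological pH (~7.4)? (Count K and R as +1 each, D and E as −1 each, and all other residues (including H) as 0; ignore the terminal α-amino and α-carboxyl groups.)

Positive (K, R): K9, R17 → +2.
Negative (D, E): D32 → −1.
Net charge = (+2) + (−1) = +1.

+1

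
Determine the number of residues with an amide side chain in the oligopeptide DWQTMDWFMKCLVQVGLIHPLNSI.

3

Only N (asparagine) and Q (glutamine) carry a side-chain carboxamide.
Matching residues: Q3, Q14, N22.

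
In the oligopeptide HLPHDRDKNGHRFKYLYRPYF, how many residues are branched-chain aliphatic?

2

V, L, and I make up the branched-chain aliphatic group.
Matching residues: L2, L16.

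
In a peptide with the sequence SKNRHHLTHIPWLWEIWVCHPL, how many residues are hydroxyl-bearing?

S, T, and Y are the three residues with a side-chain hydroxyl.
Matching residues: S1, T8.

2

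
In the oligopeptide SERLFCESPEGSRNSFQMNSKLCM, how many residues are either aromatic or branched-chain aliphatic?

4

Aromatic: F, W, Y. Branched-chain aliphatic: I, L, V.
Aromatic residues here: F5, F16 (2).
Branched-chain aliphatic residues here: L4, L22 (2).
The two groups share no amino acid, so total = 2 + 2 = 4.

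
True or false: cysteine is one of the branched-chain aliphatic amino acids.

False

The BCAAs are Val, Leu, and Ile — aliphatic side chains with a branch point.
Cysteine is not in this group.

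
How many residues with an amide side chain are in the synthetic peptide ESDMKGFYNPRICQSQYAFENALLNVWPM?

The amide-side-chain residues are Asn (N) and Gln (Q).
Matching residues: N9, Q14, Q16, N21, N25.

5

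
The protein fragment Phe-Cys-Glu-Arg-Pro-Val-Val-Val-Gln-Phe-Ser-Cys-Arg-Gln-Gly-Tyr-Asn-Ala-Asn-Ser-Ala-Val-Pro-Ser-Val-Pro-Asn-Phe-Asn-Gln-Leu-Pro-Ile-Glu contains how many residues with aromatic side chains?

F, W, and Y each carry an aromatic ring on the side chain.
Matching residues: Phe1, Phe10, Tyr16, Phe28.

4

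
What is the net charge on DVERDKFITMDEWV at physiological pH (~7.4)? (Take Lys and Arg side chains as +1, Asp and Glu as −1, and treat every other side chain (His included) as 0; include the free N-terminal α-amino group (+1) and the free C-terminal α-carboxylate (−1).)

Positive (K, R): R4, K6 → +2.
Negative (D, E): D1, E3, D5, D11, E12 → −5.
The N-terminus (+1) and C-terminus (−1) cancel.
Net charge = (+2) + (−5) = −3.

-3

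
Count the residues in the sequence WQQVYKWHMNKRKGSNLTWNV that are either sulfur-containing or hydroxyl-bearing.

4

Sulfur-containing: C, M. Hydroxyl-bearing: S, T, Y.
Sulfur-containing residues here: M9 (1).
Hydroxyl-bearing residues here: Y5, S15, T18 (3).
The two groups share no amino acid, so total = 1 + 3 = 4.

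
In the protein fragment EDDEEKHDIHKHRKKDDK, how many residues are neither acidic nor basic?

1

Acidic: D, E. Basic: K, R, H. All other residues are neither.
Matching residues: I9.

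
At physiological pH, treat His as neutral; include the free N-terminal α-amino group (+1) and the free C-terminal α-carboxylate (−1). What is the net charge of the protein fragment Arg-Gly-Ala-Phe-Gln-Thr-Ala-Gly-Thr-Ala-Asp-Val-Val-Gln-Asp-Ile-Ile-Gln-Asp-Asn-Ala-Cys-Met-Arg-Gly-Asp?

-2

Near pH 7.4, K and R contribute +1 each, D and E contribute −1 each, and every other side chain (His included, as stated) is uncharged.
Positive (K, R): Arg1, Arg24 → +2.
Negative (D, E): Asp11, Asp15, Asp19, Asp26 → −4.
The N-terminus (+1) and C-terminus (−1) cancel.
Net charge = (+2) + (−4) = −2.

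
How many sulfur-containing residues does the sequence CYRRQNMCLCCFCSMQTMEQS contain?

The sulfur-bearing residues are cysteine (–SH) and methionine (–S–CH₃).
Matching residues: C1, M7, C8, C10, C11, C13, M15, M18.

8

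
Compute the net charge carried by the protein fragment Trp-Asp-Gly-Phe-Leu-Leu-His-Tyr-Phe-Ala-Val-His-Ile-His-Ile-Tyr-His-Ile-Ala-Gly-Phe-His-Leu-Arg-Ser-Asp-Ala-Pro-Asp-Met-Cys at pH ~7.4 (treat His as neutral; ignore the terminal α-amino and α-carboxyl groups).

The side chains ionized at physiological pH are Lys/Arg (+1) and Asp/Glu (−1); with His treated as neutral, nothing else contributes.
Positive (K, R): Arg24 → +1.
Negative (D, E): Asp2, Asp26, Asp29 → −3.
Net charge = (+1) + (−3) = −2.

-2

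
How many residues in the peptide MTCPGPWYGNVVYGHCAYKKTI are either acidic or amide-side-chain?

Acidic: D, E. Amide-side-chain: N, Q.
Acidic residues here: none (0).
Amide-side-chain residues here: N10 (1).
The two groups share no amino acid, so total = 0 + 1 = 1.

1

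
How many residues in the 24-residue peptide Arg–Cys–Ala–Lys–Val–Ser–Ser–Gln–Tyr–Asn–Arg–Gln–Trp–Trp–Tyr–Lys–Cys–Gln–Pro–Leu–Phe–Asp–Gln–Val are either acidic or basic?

Acidic: D, E. Basic: H, K, R.
Acidic residues here: Asp22 (1).
Basic residues here: Arg1, Lys4, Arg11, Lys16 (4).
The two groups share no amino acid, so total = 1 + 4 = 5.

5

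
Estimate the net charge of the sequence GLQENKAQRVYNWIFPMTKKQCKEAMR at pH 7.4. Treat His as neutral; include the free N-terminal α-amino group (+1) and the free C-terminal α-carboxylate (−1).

Near pH 7.4, K and R contribute +1 each, D and E contribute −1 each, and every other side chain (His included, as stated) is uncharged.
Positive (K, R): K6, R9, K19, K20, K23, R27 → +6.
Negative (D, E): E4, E24 → −2.
The N-terminus (+1) and C-terminus (−1) cancel.
Net charge = (+6) + (−2) = +4.

+4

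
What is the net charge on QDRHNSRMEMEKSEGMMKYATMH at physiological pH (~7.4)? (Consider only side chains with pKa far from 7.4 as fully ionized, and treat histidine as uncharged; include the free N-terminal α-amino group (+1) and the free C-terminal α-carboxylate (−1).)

0

At pH ~7.4 the Lys and Arg side chains are protonated (+1), the Asp and Glu side chains are deprotonated (−1), and with His taken as neutral all other side chains carry no charge.
Positive (K, R): R3, R7, K12, K18 → +4.
Negative (D, E): D2, E9, E11, E14 → −4.
The N-terminus (+1) and C-terminus (−1) cancel.
Net charge = (+4) + (−4) = 0.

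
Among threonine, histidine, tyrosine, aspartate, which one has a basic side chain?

histidine

K, R, and H are the three residues with basic side chains (ε-amine, guanidinium, and imidazole respectively).
Of the listed options, only histidine belongs to this group.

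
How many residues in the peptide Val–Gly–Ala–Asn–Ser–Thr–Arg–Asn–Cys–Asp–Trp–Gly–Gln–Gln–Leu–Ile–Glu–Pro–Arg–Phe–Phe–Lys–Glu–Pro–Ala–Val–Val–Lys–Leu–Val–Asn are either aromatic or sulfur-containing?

4

Aromatic: F, W, Y. Sulfur-containing: C, M.
Aromatic residues here: Trp11, Phe20, Phe21 (3).
Sulfur-containing residues here: Cys9 (1).
The two groups share no amino acid, so total = 3 + 1 = 4.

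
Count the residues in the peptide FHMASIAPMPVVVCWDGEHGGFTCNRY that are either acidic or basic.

Acidic: D, E. Basic: H, K, R.
Acidic residues here: D16, E18 (2).
Basic residues here: H2, H19, R26 (3).
The two groups share no amino acid, so total = 2 + 3 = 5.

5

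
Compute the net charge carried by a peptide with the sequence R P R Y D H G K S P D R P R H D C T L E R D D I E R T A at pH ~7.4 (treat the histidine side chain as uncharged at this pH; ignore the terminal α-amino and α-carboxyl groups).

0

The side chains ionized at physiological pH are Lys/Arg (+1) and Asp/Glu (−1); with His treated as neutral, nothing else contributes.
Positive (K, R): R1, R3, K8, R12, R14, R21, R26 → +7.
Negative (D, E): D5, D11, D16, E20, D22, D23, E25 → −7.
Net charge = (+7) + (−7) = 0.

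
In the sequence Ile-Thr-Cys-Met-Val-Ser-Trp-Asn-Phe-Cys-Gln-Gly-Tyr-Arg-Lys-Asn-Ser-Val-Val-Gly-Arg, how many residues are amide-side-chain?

3

Only N (asparagine) and Q (glutamine) carry a side-chain carboxamide.
Matching residues: Asn8, Gln11, Asn16.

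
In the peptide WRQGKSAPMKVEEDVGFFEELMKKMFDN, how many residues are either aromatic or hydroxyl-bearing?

Aromatic: F, W, Y. Hydroxyl-bearing: S, T, Y.
Aromatic residues here: W1, F17, F18, F26 (4).
Hydroxyl-bearing residues here: S6 (1).
(Y belongs to both groups, but none appear in this sequence.) Total = 4 + 1 = 5.

5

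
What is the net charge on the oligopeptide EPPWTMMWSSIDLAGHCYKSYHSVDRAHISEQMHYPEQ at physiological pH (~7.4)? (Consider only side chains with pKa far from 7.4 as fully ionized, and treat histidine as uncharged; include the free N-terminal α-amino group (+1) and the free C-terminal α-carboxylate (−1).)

-3

The side chains ionized at physiological pH are Lys/Arg (+1) and Asp/Glu (−1); with His treated as neutral, nothing else contributes.
Positive (K, R): K19, R26 → +2.
Negative (D, E): E1, D12, D25, E31, E37 → −5.
The N-terminus (+1) and C-terminus (−1) cancel.
Net charge = (+2) + (−5) = −3.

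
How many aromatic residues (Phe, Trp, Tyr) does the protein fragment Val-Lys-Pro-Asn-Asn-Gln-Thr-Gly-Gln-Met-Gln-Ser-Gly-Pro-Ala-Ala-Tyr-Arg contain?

Matching residues: Tyr17.

1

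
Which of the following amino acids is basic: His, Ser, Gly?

His

K, R, and H are the three residues with basic side chains (ε-amine, guanidinium, and imidazole respectively).
Of the listed options, only His belongs to this group.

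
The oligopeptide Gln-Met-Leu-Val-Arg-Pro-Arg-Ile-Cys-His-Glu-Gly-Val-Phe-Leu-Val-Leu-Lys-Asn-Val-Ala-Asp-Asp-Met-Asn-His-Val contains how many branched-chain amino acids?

V, L, and I make up the branched-chain aliphatic group.
Matching residues: Leu3, Val4, Ile8, Val13, Leu15, Val16, Leu17, Val20, Val27.

9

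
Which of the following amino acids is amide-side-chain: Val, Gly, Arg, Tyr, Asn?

The amide-side-chain residues are Asn (N) and Gln (Q).
Of the listed options, only Asn belongs to this group.

Asn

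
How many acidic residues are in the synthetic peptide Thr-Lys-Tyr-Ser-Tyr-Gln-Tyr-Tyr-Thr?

Only D (aspartate) and E (glutamate) carry a side-chain carboxylic acid.
None of the 9 residues belong to this group.

0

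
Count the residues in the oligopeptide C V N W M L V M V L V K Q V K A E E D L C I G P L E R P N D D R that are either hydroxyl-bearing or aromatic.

Hydroxyl-bearing: S, T, Y. Aromatic: F, W, Y.
Hydroxyl-bearing residues here: none (0).
Aromatic residues here: W4 (1).
(Y belongs to both groups, but none appear in this sequence.) Total = 0 + 1 = 1.

1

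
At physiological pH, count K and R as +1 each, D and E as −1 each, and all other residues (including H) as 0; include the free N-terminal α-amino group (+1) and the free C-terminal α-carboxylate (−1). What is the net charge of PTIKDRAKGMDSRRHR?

Positive (K, R): K4, R6, K8, R13, R14, R16 → +6.
Negative (D, E): D5, D11 → −2.
The N-terminus (+1) and C-terminus (−1) cancel.
Net charge = (+6) + (−2) = +4.

+4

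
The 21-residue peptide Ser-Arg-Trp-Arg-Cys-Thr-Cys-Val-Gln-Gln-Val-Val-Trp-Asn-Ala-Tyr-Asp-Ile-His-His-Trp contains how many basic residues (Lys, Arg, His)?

4

Matching residues: Arg2, Arg4, His19, His20.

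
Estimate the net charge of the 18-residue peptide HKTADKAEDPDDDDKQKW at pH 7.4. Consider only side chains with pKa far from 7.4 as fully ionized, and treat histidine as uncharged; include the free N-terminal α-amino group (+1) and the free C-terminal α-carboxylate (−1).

The side chains ionized at physiological pH are Lys/Arg (+1) and Asp/Glu (−1); with His treated as neutral, nothing else contributes.
Positive (K, R): K2, K6, K15, K17 → +4.
Negative (D, E): D5, E8, D9, D11, D12, D13, D14 → −7.
The N-terminus (+1) and C-terminus (−1) cancel.
Net charge = (+4) + (−7) = −3.

-3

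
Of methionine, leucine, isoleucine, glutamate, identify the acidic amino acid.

glutamate

Only D (aspartate) and E (glutamate) carry a side-chain carboxylic acid.
Of the listed options, only glutamate belongs to this group.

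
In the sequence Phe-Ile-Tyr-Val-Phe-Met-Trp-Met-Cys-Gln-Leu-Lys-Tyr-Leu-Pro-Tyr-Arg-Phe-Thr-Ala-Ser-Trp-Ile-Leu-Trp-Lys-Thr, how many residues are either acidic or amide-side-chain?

Acidic: D, E. Amide-side-chain: N, Q.
Acidic residues here: none (0).
Amide-side-chain residues here: Gln10 (1).
The two groups share no amino acid, so total = 0 + 1 = 1.

1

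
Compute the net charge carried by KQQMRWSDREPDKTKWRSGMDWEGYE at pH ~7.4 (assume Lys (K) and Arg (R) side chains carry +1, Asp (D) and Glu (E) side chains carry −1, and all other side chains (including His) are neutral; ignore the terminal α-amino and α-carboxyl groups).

Positive (K, R): K1, R5, R9, K13, K15, R17 → +6.
Negative (D, E): D8, E10, D12, D21, E23, E26 → −6.
Net charge = (+6) + (−6) = 0.

0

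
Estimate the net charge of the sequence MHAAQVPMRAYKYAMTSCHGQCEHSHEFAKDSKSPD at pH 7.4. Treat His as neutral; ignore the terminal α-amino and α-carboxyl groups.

At pH ~7.4 the Lys and Arg side chains are protonated (+1), the Asp and Glu side chains are deprotonated (−1), and with His taken as neutral all other side chains carry no charge.
Positive (K, R): R9, K12, K30, K33 → +4.
Negative (D, E): E23, E27, D31, D36 → −4.
Net charge = (+4) + (−4) = 0.

0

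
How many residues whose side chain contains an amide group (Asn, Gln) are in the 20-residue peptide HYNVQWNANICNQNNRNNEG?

Matching residues: N3, Q5, N7, N9, N12, Q13, N14, N15, N17, N18.

10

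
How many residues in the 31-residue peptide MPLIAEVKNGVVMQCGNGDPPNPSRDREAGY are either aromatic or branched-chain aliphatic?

6

Aromatic: F, W, Y. Branched-chain aliphatic: I, L, V.
Aromatic residues here: Y31 (1).
Branched-chain aliphatic residues here: L3, I4, V7, V11, V12 (5).
The two groups share no amino acid, so total = 1 + 5 = 6.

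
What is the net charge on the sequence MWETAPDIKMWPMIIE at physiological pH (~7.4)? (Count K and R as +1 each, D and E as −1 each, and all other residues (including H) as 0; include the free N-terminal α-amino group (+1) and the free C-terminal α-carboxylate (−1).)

Positive (K, R): K9 → +1.
Negative (D, E): E3, D7, E16 → −3.
The N-terminus (+1) and C-terminus (−1) cancel.
Net charge = (+1) + (−3) = −2.

-2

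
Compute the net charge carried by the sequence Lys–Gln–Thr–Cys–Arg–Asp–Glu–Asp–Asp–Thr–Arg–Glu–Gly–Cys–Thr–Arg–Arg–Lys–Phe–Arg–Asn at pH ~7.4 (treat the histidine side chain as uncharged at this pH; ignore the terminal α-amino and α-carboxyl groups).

+2

The side chains ionized at physiological pH are Lys/Arg (+1) and Asp/Glu (−1); with His treated as neutral, nothing else contributes.
Positive (K, R): Lys1, Arg5, Arg11, Arg16, Arg17, Lys18, Arg20 → +7.
Negative (D, E): Asp6, Glu7, Asp8, Asp9, Glu12 → −5.
Net charge = (+7) + (−5) = +2.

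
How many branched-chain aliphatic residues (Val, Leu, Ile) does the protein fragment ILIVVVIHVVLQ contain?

10

Matching residues: I1, L2, I3, V4, V5, V6, I7, V9, V10, L11.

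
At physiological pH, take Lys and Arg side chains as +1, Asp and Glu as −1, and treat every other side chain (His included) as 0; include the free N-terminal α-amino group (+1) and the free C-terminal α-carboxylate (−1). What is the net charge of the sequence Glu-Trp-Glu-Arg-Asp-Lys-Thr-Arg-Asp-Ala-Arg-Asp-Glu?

Positive (K, R): Arg4, Lys6, Arg8, Arg11 → +4.
Negative (D, E): Glu1, Glu3, Asp5, Asp9, Asp12, Glu13 → −6.
The N-terminus (+1) and C-terminus (−1) cancel.
Net charge = (+4) + (−6) = −2.

-2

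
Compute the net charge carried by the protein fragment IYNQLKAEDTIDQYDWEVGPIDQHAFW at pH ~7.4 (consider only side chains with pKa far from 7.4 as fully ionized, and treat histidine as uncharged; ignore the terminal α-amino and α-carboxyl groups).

Near pH 7.4, K and R contribute +1 each, D and E contribute −1 each, and every other side chain (His included, as stated) is uncharged.
Positive (K, R): K6 → +1.
Negative (D, E): E8, D9, D12, D15, E17, D22 → −6.
Net charge = (+1) + (−6) = −5.

-5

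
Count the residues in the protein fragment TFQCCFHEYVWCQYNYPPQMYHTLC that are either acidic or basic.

Acidic: D, E. Basic: H, K, R.
Acidic residues here: E8 (1).
Basic residues here: H7, H22 (2).
The two groups share no amino acid, so total = 1 + 2 = 3.

3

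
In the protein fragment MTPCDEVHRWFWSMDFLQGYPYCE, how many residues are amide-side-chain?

1

The amide-side-chain residues are Asn (N) and Gln (Q).
Matching residues: Q18.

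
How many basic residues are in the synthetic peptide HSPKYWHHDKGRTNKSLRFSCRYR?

Lysine (K), arginine (R), and histidine (H) have basic, nitrogen-containing side chains.
Matching residues: H1, K4, H7, H8, K10, R12, K15, R18, R22, R24.

10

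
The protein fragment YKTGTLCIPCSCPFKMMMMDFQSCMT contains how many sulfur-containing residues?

9

Cysteine (C, thiol) and methionine (M, thioether) are the two sulfur-containing amino acids.
Matching residues: C7, C10, C12, M16, M17, M18, M19, C24, M25.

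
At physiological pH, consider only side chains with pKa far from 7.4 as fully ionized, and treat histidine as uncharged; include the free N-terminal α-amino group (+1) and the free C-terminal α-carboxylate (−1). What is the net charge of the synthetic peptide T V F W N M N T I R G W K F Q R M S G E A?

+2

Near pH 7.4, K and R contribute +1 each, D and E contribute −1 each, and every other side chain (His included, as stated) is uncharged.
Positive (K, R): R10, K13, R16 → +3.
Negative (D, E): E20 → −1.
The N-terminus (+1) and C-terminus (−1) cancel.
Net charge = (+3) + (−1) = +2.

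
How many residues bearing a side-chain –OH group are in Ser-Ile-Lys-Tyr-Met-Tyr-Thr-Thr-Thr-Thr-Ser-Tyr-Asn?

9

The –OH-bearing residues are Ser, Thr (aliphatic alcohols), and Tyr (phenol).
Matching residues: Ser1, Tyr4, Tyr6, Thr7, Thr8, Thr9, Thr10, Ser11, Tyr12.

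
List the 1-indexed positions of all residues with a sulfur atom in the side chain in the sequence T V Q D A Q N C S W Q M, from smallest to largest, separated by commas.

8, 12

Only Cys (C) and Met (M) have a sulfur atom in the side chain.
Matching residues: C8, M12.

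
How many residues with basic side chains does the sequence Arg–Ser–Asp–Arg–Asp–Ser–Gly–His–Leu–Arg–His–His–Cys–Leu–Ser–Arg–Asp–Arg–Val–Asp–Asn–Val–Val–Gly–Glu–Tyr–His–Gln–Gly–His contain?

Lysine (K), arginine (R), and histidine (H) have basic, nitrogen-containing side chains.
Matching residues: Arg1, Arg4, His8, Arg10, His11, His12, Arg16, Arg18, His27, His30.

10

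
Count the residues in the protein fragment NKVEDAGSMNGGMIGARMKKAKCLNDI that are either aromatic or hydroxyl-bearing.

Aromatic: F, W, Y. Hydroxyl-bearing: S, T, Y.
Aromatic residues here: none (0).
Hydroxyl-bearing residues here: S8 (1).
(Y belongs to both groups, but none appear in this sequence.) Total = 0 + 1 = 1.

1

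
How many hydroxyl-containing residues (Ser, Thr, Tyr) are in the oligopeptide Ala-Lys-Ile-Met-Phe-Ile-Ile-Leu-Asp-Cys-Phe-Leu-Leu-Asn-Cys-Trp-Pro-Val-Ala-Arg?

None of the 20 residues belong to this group.

0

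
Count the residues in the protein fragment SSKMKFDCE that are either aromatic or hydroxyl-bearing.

3

Aromatic: F, W, Y. Hydroxyl-bearing: S, T, Y.
Aromatic residues here: F6 (1).
Hydroxyl-bearing residues here: S1, S2 (2).
(Y belongs to both groups, but none appear in this sequence.) Total = 1 + 2 = 3.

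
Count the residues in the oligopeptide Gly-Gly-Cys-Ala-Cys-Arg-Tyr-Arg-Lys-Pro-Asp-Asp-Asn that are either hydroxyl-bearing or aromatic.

1

Hydroxyl-bearing: S, T, Y. Aromatic: F, W, Y.
Hydroxyl-bearing residues here: Tyr7 (1).
Aromatic residues here: Tyr7 (1).
Y is in both groups, so the 1 Y residue must not be double-counted.
Total = 1 + 1 − 1 = 1.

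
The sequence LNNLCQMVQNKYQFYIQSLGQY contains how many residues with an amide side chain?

The amide-side-chain residues are Asn (N) and Gln (Q).
Matching residues: N2, N3, Q6, Q9, N10, Q13, Q17, Q21.

8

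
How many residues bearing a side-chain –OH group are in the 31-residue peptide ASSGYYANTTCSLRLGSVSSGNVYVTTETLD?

S, T, and Y are the three residues with a side-chain hydroxyl.
Matching residues: S2, S3, Y5, Y6, T9, T10, S12, S17, S19, S20, Y24, T26, T27, T29.

14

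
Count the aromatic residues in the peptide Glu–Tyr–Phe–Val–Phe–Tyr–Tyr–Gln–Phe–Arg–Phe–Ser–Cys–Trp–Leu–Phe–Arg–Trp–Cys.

Phenylalanine (F), tryptophan (W), and tyrosine (Y) have aromatic ring side chains.
Matching residues: Tyr2, Phe3, Phe5, Tyr6, Tyr7, Phe9, Phe11, Trp14, Phe16, Trp18.

10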